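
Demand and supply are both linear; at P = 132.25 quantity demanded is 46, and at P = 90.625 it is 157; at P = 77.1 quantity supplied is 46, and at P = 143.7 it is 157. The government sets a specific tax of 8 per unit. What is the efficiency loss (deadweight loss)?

32.82

Demand slope = (90.625 − 132.25)/(157 − 46) = −0.375, so P = 149.5 − 0.375Q.
Supply slope = (143.7 − 77.1)/(157 − 46) = 0.6, so P = 49.5 + 0.6Q.
Competitive equilibrium: 149.5 − 0.375Q = 49.5 + 0.6Q → Q* = 102.5641, P* = 111.0385.
With the tax, the buyer price exceeds the seller price by 8: (149.5 − 0.375Q) − (49.5 + 0.6Q) = 8 → Q' = 94.359.
ΔQ = 102.5641 − 94.359 = 8.2051; the wedge equals the tax, 8.
The triangle = ½ × 8.2051 × 8 = 32.82.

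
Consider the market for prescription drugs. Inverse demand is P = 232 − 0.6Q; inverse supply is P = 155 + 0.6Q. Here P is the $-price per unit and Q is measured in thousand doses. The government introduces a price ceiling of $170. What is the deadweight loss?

Competitive equilibrium: 232 − 0.6Q = 155 + 0.6Q → Q* = 64.1667, P* = 193.5.
At the ceiling P = 170, quantity supplied = (170 − 155)/0.6 = 25.
Willingness to pay at Q' = 25: 232 − 0.6·25 = 217.
ΔQ = 64.1667 − 25 = 39.1667; wedge = 217 − 170 = 47.
Deadweight loss = ½ × 39.1667 × 47 = $920.42 thousand.

$920.42 thousand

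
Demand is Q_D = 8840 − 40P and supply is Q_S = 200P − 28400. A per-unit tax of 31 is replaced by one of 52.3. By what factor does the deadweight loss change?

2.846

In inverse form: demand P = 221 − 0.025Q, supply P = 142 + 0.005Q.
Competitive equilibrium: 221 − 0.025Q = 142 + 0.005Q → Q* = 2633.3333, P* = 155.1667.
For a per-unit tax t: ΔQ = t/0.03, so DWL = ½·t·(t/0.03) = t²/0.06.
At t = 31: DWL = 16016.667. At t = 52.3: DWL = 45588.167.
Ratio = (52.3/31)² = 2.846.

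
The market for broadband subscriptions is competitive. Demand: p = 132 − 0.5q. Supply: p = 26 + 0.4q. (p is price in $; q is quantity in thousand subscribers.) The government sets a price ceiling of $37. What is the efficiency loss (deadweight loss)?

Competitive equilibrium: 132 − 0.5q = 26 + 0.4q → q* = 117.77778, p* = 73.11111.
At the ceiling p = 37, quantity supplied = (37 − 26)/0.4 = 27.5.
Willingness to pay at q' = 27.5: 132 − 0.5·27.5 = 118.25.
Δq = 117.77778 − 27.5 = 90.27778; wedge = 118.25 − 37 = 81.25.
DWL = ½ × 90.27778 × 81.25 = $3667.53 thousand.

$3667.53 thousand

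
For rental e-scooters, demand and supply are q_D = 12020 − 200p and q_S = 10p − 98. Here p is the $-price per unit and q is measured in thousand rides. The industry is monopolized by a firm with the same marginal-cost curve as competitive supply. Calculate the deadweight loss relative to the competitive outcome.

$24.89 thousand

In inverse form: demand p = 60.1 − 0.005q, supply p = 9.8 + 0.1q.
Competitive equilibrium: 60.1 − 0.005q = 9.8 + 0.1q → q* = 479.0476, p* = 57.7048.
Marginal revenue: MR = 60.1 − 0.01q. Set MR = MC: 60.1 − 0.01q = 9.8 + 0.1q → q_m = 457.2727.
Price p_m = 60.1 − 0.005·457.2727 = 57.8136; MC(q_m) = 9.8 + 0.1·457.2727 = 55.5273.
Competitive q* = 479.0476, so Δq = 21.7749; wedge = 57.8136 − 55.5273 = 2.2863.
The triangle = ½ × 21.7749 × 2.2863 = $24.89 thousand.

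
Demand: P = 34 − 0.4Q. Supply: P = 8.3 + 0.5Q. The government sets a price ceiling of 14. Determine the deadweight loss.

132.44

Competitive equilibrium: 34 − 0.4Q = 8.3 + 0.5Q → Q* = 28.5556, P* = 22.5778.
At the ceiling P = 14, quantity supplied = (14 − 8.3)/0.5 = 11.4.
Willingness to pay at Q' = 11.4: 34 − 0.4·11.4 = 29.44.
ΔQ = 28.5556 − 11.4 = 17.1556; wedge = 29.44 − 14 = 15.44.
Deadweight loss = ½ × 17.1556 × 15.44 = 132.44.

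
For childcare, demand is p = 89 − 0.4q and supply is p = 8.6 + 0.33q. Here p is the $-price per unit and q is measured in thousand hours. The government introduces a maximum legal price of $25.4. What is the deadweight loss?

$1280.40 thousand

Competitive equilibrium: 89 − 0.4q = 8.6 + 0.33q → q* = 110.137, p* = 44.9452.
At the ceiling p = 25.4, quantity supplied = (25.4 − 8.6)/0.33 = 50.9091.
Willingness to pay at q' = 50.9091: 89 − 0.4·50.9091 = 68.6364.
Δq = 110.137 − 50.9091 = 59.2279; wedge = 68.6364 − 25.4 = 43.2364.
Welfare loss = ½ × 59.2279 × 43.2364 = $1280.40 thousand.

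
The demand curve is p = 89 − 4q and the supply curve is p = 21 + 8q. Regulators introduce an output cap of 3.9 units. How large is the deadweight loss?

Competitive equilibrium: 89 − 4q = 21 + 8q → q* = 5.6667, p* = 66.3333.
At q = 3.9: demand price = 89 − 4·3.9 = 73.4; supply price = 21 + 8·3.9 = 52.2.
Δq = 5.6667 − 3.9 = 1.7667; wedge = 73.4 − 52.2 = 21.2.
Welfare loss = ½ × 1.7667 × 21.2 = 18.73.

18.73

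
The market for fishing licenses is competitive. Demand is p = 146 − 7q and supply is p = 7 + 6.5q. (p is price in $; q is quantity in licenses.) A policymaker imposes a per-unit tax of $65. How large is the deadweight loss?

$156.48

Competitive equilibrium: 146 − 7q = 7 + 6.5q → q* = 10.2963, p* = 73.9259.
With the tax, the buyer price exceeds the seller price by 65: (146 − 7q) − (7 + 6.5q) = 65 → q' = 5.4815.
Δq = 10.2963 − 5.4815 = 4.8148; the wedge equals the tax, 65.
Deadweight loss = ½ × 4.8148 × 65 = $156.48.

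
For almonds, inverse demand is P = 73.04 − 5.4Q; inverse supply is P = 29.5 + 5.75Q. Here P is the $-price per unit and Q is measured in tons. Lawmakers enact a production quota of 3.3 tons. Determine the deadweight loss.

Competitive equilibrium: 73.04 − 5.4Q = 29.5 + 5.75Q → Q* = 3.9049, P* = 51.9534.
At Q = 3.3: demand price = 73.04 − 5.4·3.3 = 55.22; supply price = 29.5 + 5.75·3.3 = 48.475.
ΔQ = 3.9049 − 3.3 = 0.6049; wedge = 55.22 − 48.475 = 6.745.
Deadweight loss = ½ × 0.6049 × 6.745 = $2.04.

$2.04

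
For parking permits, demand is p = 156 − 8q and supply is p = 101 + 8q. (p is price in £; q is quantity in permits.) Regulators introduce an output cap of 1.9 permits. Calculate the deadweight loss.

£18.91

Competitive equilibrium: 156 − 8q = 101 + 8q → q* = 3.4375, p* = 128.5.
At q = 1.9: demand price = 156 − 8·1.9 = 140.8; supply price = 101 + 8·1.9 = 116.2.
Δq = 3.4375 − 1.9 = 1.5375; wedge = 140.8 − 116.2 = 24.6.
Welfare loss = ½ × 1.5375 × 24.6 = £18.91.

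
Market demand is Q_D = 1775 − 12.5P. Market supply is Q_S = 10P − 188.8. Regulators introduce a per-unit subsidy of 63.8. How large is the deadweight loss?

In inverse form: demand P = 142 − 0.08Q, supply P = 18.88 + 0.1Q.
Competitive equilibrium: 142 − 0.08Q = 18.88 + 0.1Q → Q* = 684, P* = 87.28.
The subsidy lowers effective supply by 63.8: P = 0.1Q − 44.92.
New quantity: 142 − 0.08Q = 0.1Q − 44.92 → Q' = 1038.4444.
Overproduction ΔQ = 1038.4444 − 684 = 354.4444; wedge = subsidy = 63.8.
Welfare loss = ½ × 354.4444 × 63.8 = 11306.78.

11306.78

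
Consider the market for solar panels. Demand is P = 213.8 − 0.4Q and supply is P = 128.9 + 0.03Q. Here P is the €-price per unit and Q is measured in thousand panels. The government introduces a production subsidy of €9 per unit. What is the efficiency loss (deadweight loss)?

Competitive equilibrium: 213.8 − 0.4Q = 128.9 + 0.03Q → Q* = 197.4419, P* = 134.8233.
The subsidy lowers effective supply by 9: P = 119.9 + 0.03Q.
New quantity: 213.8 − 0.4Q = 119.9 + 0.03Q → Q' = 218.3721.
Overproduction ΔQ = 218.3721 − 197.4419 = 20.9302; wedge = subsidy = 9.
DWL = ½ × 20.9302 × 9 = €94.19 thousand.

€94.19 thousand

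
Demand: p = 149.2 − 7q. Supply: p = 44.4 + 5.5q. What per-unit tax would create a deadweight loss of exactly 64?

Competitive equilibrium: 149.2 − 7q = 44.4 + 5.5q → q* = 8.384, p* = 90.512.
A tax t gives Δq = t/12.5 and wedge t, so DWL = t²/25.
t²/25 = 64 → t² = 1600 → t = 40.

40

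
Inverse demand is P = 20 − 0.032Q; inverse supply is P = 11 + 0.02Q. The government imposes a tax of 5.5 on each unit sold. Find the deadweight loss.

Competitive equilibrium: 20 − 0.032Q = 11 + 0.02Q → Q* = 173.0769, P* = 14.4615.
With the tax, the buyer price exceeds the seller price by 5.5: (20 − 0.032Q) − (11 + 0.02Q) = 5.5 → Q' = 67.3077.
ΔQ = 173.0769 − 67.3077 = 105.7692; the wedge equals the tax, 5.5.
Deadweight loss = ½ × 105.7692 × 5.5 = 290.87.

290.87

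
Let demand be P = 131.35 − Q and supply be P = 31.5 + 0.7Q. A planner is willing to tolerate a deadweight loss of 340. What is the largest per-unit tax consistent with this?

Competitive equilibrium: 131.35 − Q = 31.5 + 0.7Q → Q* = 58.7353, P* = 72.6147.
A tax t gives ΔQ = t/1.7 and wedge t, so DWL = t²/3.4.
t²/3.4 = 340 → t² = 1156 → t = 34.

34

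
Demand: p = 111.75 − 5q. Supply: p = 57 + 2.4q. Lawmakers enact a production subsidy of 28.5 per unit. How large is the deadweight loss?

54.88

Competitive equilibrium: 111.75 − 5q = 57 + 2.4q → q* = 7.3986, p* = 74.7568.
The subsidy lowers effective supply by 28.5: p = 28.5 + 2.4q.
New quantity: 111.75 − 5q = 28.5 + 2.4q → q' = 11.25.
Overproduction Δq = 11.25 − 7.3986 = 3.8514; wedge = subsidy = 28.5.
DWL = ½ × 3.8514 × 28.5 = 54.88.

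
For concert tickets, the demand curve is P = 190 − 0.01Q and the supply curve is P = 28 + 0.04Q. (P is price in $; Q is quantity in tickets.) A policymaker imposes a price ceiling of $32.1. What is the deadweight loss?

$246097.66

Competitive equilibrium: 190 − 0.01Q = 28 + 0.04Q → Q* = 3240, P* = 157.6.
At the ceiling P = 32.1, quantity supplied = (32.1 − 28)/0.04 = 102.5.
Willingness to pay at Q' = 102.5: 190 − 0.01·102.5 = 188.975.
ΔQ = 3240 − 102.5 = 3137.5; wedge = 188.975 − 32.1 = 156.875.
Deadweight loss = ½ × 3137.5 × 156.875 = $246097.66.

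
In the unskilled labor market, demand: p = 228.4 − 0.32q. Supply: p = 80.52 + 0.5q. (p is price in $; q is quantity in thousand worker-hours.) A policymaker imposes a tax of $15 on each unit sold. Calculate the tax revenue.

Competitive equilibrium: 228.4 − 0.32q = 80.52 + 0.5q → q* = 180.3415, p* = 170.6907.
With the tax, the buyer price exceeds the seller price by 15: (228.4 − 0.32q) − (80.52 + 0.5q) = 15 → q' = 162.0488.
Tax revenue = 15 × 162.0488 = $2430.73 thousand.

$2430.73 thousand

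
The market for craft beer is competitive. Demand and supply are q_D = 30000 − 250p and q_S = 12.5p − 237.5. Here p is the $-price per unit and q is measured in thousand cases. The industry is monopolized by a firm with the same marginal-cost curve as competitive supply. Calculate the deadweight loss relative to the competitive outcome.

$125.46 thousand

In inverse form: demand p = 120 − 0.004q, supply p = 19 + 0.08q.
Competitive equilibrium: 120 − 0.004q = 19 + 0.08q → q* = 1202.38095, p* = 115.19048.
Marginal revenue: MR = 120 − 0.008q. Set MR = MC: 120 − 0.008q = 19 + 0.08q → q_m = 1147.72727.
Price p_m = 120 − 0.004·1147.72727 = 115.40909; MC(q_m) = 19 + 0.08·1147.72727 = 110.81818.
Competitive q* = 1202.38095, so Δq = 54.65368; wedge = 115.40909 − 110.81818 = 4.59091.
DWL = ½ × 54.65368 × 4.59091 = $125.46 thousand.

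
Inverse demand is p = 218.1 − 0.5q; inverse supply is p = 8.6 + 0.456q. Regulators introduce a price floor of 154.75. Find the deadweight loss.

4084.78

Competitive equilibrium: 218.1 − 0.5q = 8.6 + 0.456q → q* = 219.1423, p* = 108.5289.
At the floor p = 154.75, quantity demanded = (218.1 − 154.75)/0.5 = 126.7.
Sellers' marginal cost at q' = 126.7: 8.6 + 0.456·126.7 = 66.3752.
Δq = 219.1423 − 126.7 = 92.4423; wedge = 154.75 − 66.3752 = 88.3748.
The triangle = ½ × 92.4423 × 88.3748 = 4084.78.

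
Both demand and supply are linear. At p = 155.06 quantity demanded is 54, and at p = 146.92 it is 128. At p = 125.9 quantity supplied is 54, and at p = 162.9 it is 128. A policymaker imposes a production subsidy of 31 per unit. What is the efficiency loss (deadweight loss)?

787.70

Demand slope = (146.92 − 155.06)/(128 − 54) = −0.11, so p = 161 − 0.11q.
Supply slope = (162.9 − 125.9)/(128 − 54) = 0.5, so p = 98.9 + 0.5q.
Competitive equilibrium: 161 − 0.11q = 98.9 + 0.5q → q* = 101.80328, p* = 149.80164.
The subsidy lowers effective supply by 31: p = 67.9 + 0.5q.
New quantity: 161 − 0.11q = 67.9 + 0.5q → q' = 152.62295.
Overproduction Δq = 152.62295 − 101.80328 = 50.81967; wedge = subsidy = 31.
The triangle = ½ × 50.81967 × 31 = 787.70.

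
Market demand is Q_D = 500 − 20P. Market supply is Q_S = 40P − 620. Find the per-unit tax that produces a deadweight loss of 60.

3

In inverse form: demand P = 25 − 0.05Q, supply P = 15.5 + 0.025Q.
Competitive equilibrium: 25 − 0.05Q = 15.5 + 0.025Q → Q* = 126.6667, P* = 18.6667.
A tax t gives ΔQ = t/0.075 and wedge t, so DWL = t²/0.15.
t²/0.15 = 60 → t² = 9 → t = 3.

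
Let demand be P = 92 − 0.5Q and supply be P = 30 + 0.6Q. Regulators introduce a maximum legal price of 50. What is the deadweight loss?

291.72

Competitive equilibrium: 92 − 0.5Q = 30 + 0.6Q → Q* = 56.3636, P* = 63.8182.
At the ceiling P = 50, quantity supplied = (50 − 30)/0.6 = 33.3333.
Willingness to pay at Q' = 33.3333: 92 − 0.5·33.3333 = 75.3334.
ΔQ = 56.3636 − 33.3333 = 23.0303; wedge = 75.3334 − 50 = 25.3334.
Welfare loss = ½ × 23.0303 × 25.3334 = 291.72.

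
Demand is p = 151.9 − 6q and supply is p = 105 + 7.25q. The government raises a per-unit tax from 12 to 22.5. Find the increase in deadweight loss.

13.67

Competitive equilibrium: 151.9 − 6q = 105 + 7.25q → q* = 3.5396, p* = 130.6623.
For a per-unit tax t: Δq = t/13.25, so DWL = ½·t·(t/13.25) = t²/26.5.
At t = 12: DWL = 5.434. At t = 22.5: DWL = 19.104.
Increase = 19.104 − 5.434 = 13.67.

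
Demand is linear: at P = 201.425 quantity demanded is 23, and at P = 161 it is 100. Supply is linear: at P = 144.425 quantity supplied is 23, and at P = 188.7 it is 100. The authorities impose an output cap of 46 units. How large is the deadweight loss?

456.77

Demand slope = (161 − 201.425)/(100 − 23) = −0.525, so P = 213.5 − 0.525Q.
Supply slope = (188.7 − 144.425)/(100 − 23) = 0.575, so P = 131.2 + 0.575Q.
Competitive equilibrium: 213.5 − 0.525Q = 131.2 + 0.575Q → Q* = 74.8182, P* = 174.2205.
At Q = 46: demand price = 213.5 − 0.525·46 = 189.35; supply price = 131.2 + 0.575·46 = 157.65.
ΔQ = 74.8182 − 46 = 28.8182; wedge = 189.35 − 157.65 = 31.7.
DWL = ½ × 28.8182 × 31.7 = 456.77.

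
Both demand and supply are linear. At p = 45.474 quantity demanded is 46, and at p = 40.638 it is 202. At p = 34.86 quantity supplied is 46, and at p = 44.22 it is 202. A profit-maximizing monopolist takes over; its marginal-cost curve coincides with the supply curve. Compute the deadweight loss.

Demand slope = (40.638 − 45.474)/(202 − 46) = −0.031, so p = 46.9 − 0.031q.
Supply slope = (44.22 − 34.86)/(202 − 46) = 0.06, so p = 32.1 + 0.06q.
Competitive equilibrium: 46.9 − 0.031q = 32.1 + 0.06q → q* = 162.6374, p* = 41.8582.
Marginal revenue: MR = 46.9 − 0.062q. Set MR = MC: 46.9 − 0.062q = 32.1 + 0.06q → q_m = 121.3115.
Price p_m = 46.9 − 0.031·121.3115 = 43.1393; MC(q_m) = 32.1 + 0.06·121.3115 = 39.3787.
Competitive q* = 162.6374, so Δq = 41.3259; wedge = 43.1393 − 39.3787 = 3.7606.
Deadweight loss = ½ × 41.3259 × 3.7606 = 77.71.

77.71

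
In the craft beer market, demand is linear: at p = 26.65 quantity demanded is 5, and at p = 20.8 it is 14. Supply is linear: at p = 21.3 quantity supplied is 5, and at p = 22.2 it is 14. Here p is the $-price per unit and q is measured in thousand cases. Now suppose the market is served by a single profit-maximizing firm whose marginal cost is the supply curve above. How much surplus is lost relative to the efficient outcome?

Demand slope = (20.8 − 26.65)/(14 − 5) = −0.65, so p = 29.9 − 0.65q.
Supply slope = (22.2 − 21.3)/(14 − 5) = 0.1, so p = 20.8 + 0.1q.
Competitive equilibrium: 29.9 − 0.65q = 20.8 + 0.1q → q* = 12.1333, p* = 22.0133.
Marginal revenue: MR = 29.9 − 1.3q. Set MR = MC: 29.9 − 1.3q = 20.8 + 0.1q → q_m = 6.5.
Price p_m = 29.9 − 0.65·6.5 = 25.675; MC(q_m) = 20.8 + 0.1·6.5 = 21.45.
Competitive q* = 12.1333, so Δq = 5.6333; wedge = 25.675 − 21.45 = 4.225.
Deadweight loss = ½ × 5.6333 × 4.225 = $11.90 thousand.

$11.90 thousand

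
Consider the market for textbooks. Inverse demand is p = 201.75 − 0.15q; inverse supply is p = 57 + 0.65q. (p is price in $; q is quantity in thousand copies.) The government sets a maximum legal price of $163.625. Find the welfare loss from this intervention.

$114.23 thousand

Competitive equilibrium: 201.75 − 0.15q = 57 + 0.65q → q* = 180.9375, p* = 174.6094.
At the ceiling p = 163.625, quantity supplied = (163.625 − 57)/0.65 = 164.0385.
Willingness to pay at q' = 164.0385: 201.75 − 0.15·164.0385 = 177.1442.
Δq = 180.9375 − 164.0385 = 16.899; wedge = 177.1442 − 163.625 = 13.5192.
DWL = ½ × 16.899 × 13.5192 = $114.23 thousand.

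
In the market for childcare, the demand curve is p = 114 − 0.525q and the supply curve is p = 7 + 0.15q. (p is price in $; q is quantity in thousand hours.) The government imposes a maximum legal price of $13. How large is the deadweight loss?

Competitive equilibrium: 114 − 0.525q = 7 + 0.15q → q* = 158.5185, p* = 30.7778.
At the ceiling p = 13, quantity supplied = (13 − 7)/0.15 = 40.
Willingness to pay at q' = 40: 114 − 0.525·40 = 93.
Δq = 158.5185 − 40 = 118.5185; wedge = 93 − 13 = 80.
Deadweight loss = ½ × 118.5185 × 80 = $4740.74 thousand.

$4740.74 thousand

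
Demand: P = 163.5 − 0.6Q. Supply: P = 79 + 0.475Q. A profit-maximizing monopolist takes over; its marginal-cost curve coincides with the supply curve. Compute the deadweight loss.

426.14

Competitive equilibrium: 163.5 − 0.6Q = 79 + 0.475Q → Q* = 78.60465, P* = 116.33721.
Marginal revenue: MR = 163.5 − 1.2Q. Set MR = MC: 163.5 − 1.2Q = 79 + 0.475Q → Q_m = 50.44776.
Price P_m = 163.5 − 0.6·50.44776 = 133.23134; MC(Q_m) = 79 + 0.475·50.44776 = 102.96269.
Competitive Q* = 78.60465, so ΔQ = 28.15689; wedge = 133.23134 − 102.96269 = 30.26865.
DWL = ½ × 28.15689 × 30.26865 = 426.14.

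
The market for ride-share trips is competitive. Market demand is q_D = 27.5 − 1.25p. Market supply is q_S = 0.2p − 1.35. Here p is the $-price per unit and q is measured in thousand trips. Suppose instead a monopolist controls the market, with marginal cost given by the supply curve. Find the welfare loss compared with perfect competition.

$0.29 thousand

In inverse form: demand p = 22 − 0.8q, supply p = 6.75 + 5q.
Competitive equilibrium: 22 − 0.8q = 6.75 + 5q → q* = 2.6293, p* = 19.8966.
Marginal revenue: MR = 22 − 1.6q. Set MR = MC: 22 − 1.6q = 6.75 + 5q → q_m = 2.3106.
Price p_m = 22 − 0.8·2.3106 = 20.1515; MC(q_m) = 6.75 + 5·2.3106 = 18.303.
Competitive q* = 2.6293, so Δq = 0.3187; wedge = 20.1515 − 18.303 = 1.8485.
The triangle = ½ × 0.3187 × 1.8485 = $0.29 thousand.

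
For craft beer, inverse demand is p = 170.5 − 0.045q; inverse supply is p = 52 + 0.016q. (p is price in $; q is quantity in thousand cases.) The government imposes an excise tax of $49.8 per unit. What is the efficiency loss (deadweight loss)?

$20328.20 thousand

Competitive equilibrium: 170.5 − 0.045q = 52 + 0.016q → q* = 1942.623, p* = 83.082.
With the tax, the buyer price exceeds the seller price by 49.8: (170.5 − 0.045q) − (52 + 0.016q) = 49.8 → q' = 1126.2295.
Δq = 1942.623 − 1126.2295 = 816.3935; the wedge equals the tax, 49.8.
Deadweight loss = ½ × 816.3935 × 49.8 = $20328.20 thousand.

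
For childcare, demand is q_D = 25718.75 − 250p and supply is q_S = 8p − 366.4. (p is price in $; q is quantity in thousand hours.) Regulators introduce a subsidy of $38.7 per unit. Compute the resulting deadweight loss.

$5805 thousand

In inverse form: demand p = 102.875 − 0.004q, supply p = 45.8 + 0.125q.
Competitive equilibrium: 102.875 − 0.004q = 45.8 + 0.125q → q* = 442.4419, p* = 101.1052.
The subsidy lowers effective supply by 38.7: p = 7.1 + 0.125q.
New quantity: 102.875 − 0.004q = 7.1 + 0.125q → q' = 742.4419.
Overproduction Δq = 742.4419 − 442.4419 = 300; wedge = subsidy = 38.7.
Deadweight loss = ½ × 300 × 38.7 = $5805 thousand.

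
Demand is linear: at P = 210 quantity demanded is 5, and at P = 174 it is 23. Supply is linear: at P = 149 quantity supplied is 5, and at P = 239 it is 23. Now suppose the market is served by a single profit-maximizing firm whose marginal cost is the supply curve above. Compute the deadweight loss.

32.51

Demand slope = (174 − 210)/(23 − 5) = −2, so P = 220 − 2Q.
Supply slope = (239 − 149)/(23 − 5) = 5, so P = 124 + 5Q.
Competitive equilibrium: 220 − 2Q = 124 + 5Q → Q* = 13.7143, P* = 192.5714.
Marginal revenue: MR = 220 − 4Q. Set MR = MC: 220 − 4Q = 124 + 5Q → Q_m = 10.6667.
Price P_m = 220 − 2·10.6667 = 198.6666; MC(Q_m) = 124 + 5·10.6667 = 177.3335.
Competitive Q* = 13.7143, so ΔQ = 3.0476; wedge = 198.6666 − 177.3335 = 21.3331.
The triangle = ½ × 3.0476 × 21.3331 = 32.51.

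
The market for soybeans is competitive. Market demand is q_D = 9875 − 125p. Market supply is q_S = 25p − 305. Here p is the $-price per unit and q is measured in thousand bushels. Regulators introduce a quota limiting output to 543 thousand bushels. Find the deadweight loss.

In inverse form: demand p = 79 − 0.008q, supply p = 12.2 + 0.04q.
Competitive equilibrium: 79 − 0.008q = 12.2 + 0.04q → q* = 1391.6667, p* = 67.8667.
At q = 543: demand price = 79 − 0.008·543 = 74.656; supply price = 12.2 + 0.04·543 = 33.92.
Δq = 1391.6667 − 543 = 848.6667; wedge = 74.656 − 33.92 = 40.736.
The triangle = ½ × 848.6667 × 40.736 = $17285.64 thousand.

$17285.64 thousand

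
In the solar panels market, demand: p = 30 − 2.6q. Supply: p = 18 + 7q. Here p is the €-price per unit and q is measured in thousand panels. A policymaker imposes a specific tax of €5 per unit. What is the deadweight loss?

Competitive equilibrium: 30 − 2.6q = 18 + 7q → q* = 1.25, p* = 26.75.
With the tax, the buyer price exceeds the seller price by 5: (30 − 2.6q) − (18 + 7q) = 5 → q' = 0.7292.
Δq = 1.25 − 0.7292 = 0.5208; the wedge equals the tax, 5.
Welfare loss = ½ × 0.5208 × 5 = €1.30 thousand.

€1.30 thousand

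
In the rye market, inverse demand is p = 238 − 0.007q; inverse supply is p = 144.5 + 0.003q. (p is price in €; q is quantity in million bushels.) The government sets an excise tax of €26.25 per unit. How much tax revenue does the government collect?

Competitive equilibrium: 238 − 0.007q = 144.5 + 0.003q → q* = 9350, p* = 172.55.
With the tax, the buyer price exceeds the seller price by 26.25: (238 − 0.007q) − (144.5 + 0.003q) = 26.25 → q' = 6725.
Tax revenue = 26.25 × 6725 = €176531.25 million.

€176531.25 million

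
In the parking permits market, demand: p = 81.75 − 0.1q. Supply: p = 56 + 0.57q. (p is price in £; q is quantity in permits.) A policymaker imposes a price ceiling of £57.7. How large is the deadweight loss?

Competitive equilibrium: 81.75 − 0.1q = 56 + 0.57q → q* = 38.4328, p* = 77.9067.
At the ceiling p = 57.7, quantity supplied = (57.7 − 56)/0.57 = 2.9825.
Willingness to pay at q' = 2.9825: 81.75 − 0.1·2.9825 = 81.4518.
Δq = 38.4328 − 2.9825 = 35.4503; wedge = 81.4518 − 57.7 = 23.7518.
DWL = ½ × 35.4503 × 23.7518 = £421.

£421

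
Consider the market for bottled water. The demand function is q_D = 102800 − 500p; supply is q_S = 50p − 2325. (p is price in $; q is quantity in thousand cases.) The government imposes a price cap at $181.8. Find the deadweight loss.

In inverse form: demand p = 205.6 − 0.002q, supply p = 46.5 + 0.02q.
Competitive equilibrium: 205.6 − 0.002q = 46.5 + 0.02q → q* = 7231.8182, p* = 191.1364.
At the ceiling p = 181.8, quantity supplied = (181.8 − 46.5)/0.02 = 6765.
Willingness to pay at q' = 6765: 205.6 − 0.002·6765 = 192.07.
Δq = 7231.8182 − 6765 = 466.8182; wedge = 192.07 − 181.8 = 10.27.
Deadweight loss = ½ × 466.8182 × 10.27 = $2397.11 thousand.

$2397.11 thousand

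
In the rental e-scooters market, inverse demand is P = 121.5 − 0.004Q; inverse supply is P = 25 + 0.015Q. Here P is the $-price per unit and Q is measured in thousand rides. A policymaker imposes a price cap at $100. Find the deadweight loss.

Competitive equilibrium: 121.5 − 0.004Q = 25 + 0.015Q → Q* = 5078.9474, P* = 101.1842.
At the ceiling P = 100, quantity supplied = (100 − 25)/0.015 = 5000.
Willingness to pay at Q' = 5000: 121.5 − 0.004·5000 = 101.5.
ΔQ = 5078.9474 − 5000 = 78.9474; wedge = 101.5 − 100 = 1.5.
Deadweight loss = ½ × 78.9474 × 1.5 = $59.21 thousand.

$59.21 thousand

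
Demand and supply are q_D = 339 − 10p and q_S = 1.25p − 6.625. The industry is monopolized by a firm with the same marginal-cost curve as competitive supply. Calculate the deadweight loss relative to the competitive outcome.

4.54

In inverse form: demand p = 33.9 − 0.1q, supply p = 5.3 + 0.8q.
Competitive equilibrium: 33.9 − 0.1q = 5.3 + 0.8q → q* = 31.7778, p* = 30.7222.
Marginal revenue: MR = 33.9 − 0.2q. Set MR = MC: 33.9 − 0.2q = 5.3 + 0.8q → q_m = 28.6.
Price p_m = 33.9 − 0.1·28.6 = 31.04; MC(q_m) = 5.3 + 0.8·28.6 = 28.18.
Competitive q* = 31.7778, so Δq = 3.1778; wedge = 31.04 − 28.18 = 2.86.
Welfare loss = ½ × 3.1778 × 2.86 = 4.54.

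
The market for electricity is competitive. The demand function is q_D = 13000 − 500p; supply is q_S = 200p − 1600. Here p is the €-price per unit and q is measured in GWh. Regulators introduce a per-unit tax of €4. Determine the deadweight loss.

€1142.86

In inverse form: demand p = 26 − 0.002q, supply p = 8 + 0.005q.
Competitive equilibrium: 26 − 0.002q = 8 + 0.005q → q* = 2571.4286, p* = 20.8571.
With the tax, the buyer price exceeds the seller price by 4: (26 − 0.002q) − (8 + 0.005q) = 4 → q' = 2000.
Δq = 2571.4286 − 2000 = 571.4286; the wedge equals the tax, 4.
DWL = ½ × 571.4286 × 4 = €1142.86.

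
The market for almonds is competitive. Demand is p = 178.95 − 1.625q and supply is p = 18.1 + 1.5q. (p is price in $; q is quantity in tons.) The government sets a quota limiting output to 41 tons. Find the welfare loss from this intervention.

$171.35

Competitive equilibrium: 178.95 − 1.625q = 18.1 + 1.5q → q* = 51.472, p* = 95.308.
At q = 41: demand price = 178.95 − 1.625·41 = 112.325; supply price = 18.1 + 1.5·41 = 79.6.
Δq = 51.472 − 41 = 10.472; wedge = 112.325 − 79.6 = 32.725.
Deadweight loss = ½ × 10.472 × 32.725 = $171.35.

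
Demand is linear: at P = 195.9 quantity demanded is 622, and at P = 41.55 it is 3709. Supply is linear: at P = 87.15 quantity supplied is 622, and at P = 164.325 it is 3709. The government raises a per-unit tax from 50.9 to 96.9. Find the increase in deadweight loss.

Demand slope = (41.55 − 195.9)/(3709 − 622) = −0.05, so P = 227 − 0.05Q.
Supply slope = (164.325 − 87.15)/(3709 − 622) = 0.025, so P = 71.6 + 0.025Q.
Competitive equilibrium: 227 − 0.05Q = 71.6 + 0.025Q → Q* = 2072, P* = 123.4.
For a per-unit tax t: ΔQ = t/0.075, so DWL = ½·t·(t/0.075) = t²/0.15.
At t = 50.9: DWL = 17272.067. At t = 96.9: DWL = 62597.4.
Increase = 62597.4 − 17272.067 = 45325.33.

45325.33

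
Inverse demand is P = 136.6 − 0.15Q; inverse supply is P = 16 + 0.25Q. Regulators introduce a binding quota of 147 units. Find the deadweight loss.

4774.05

Competitive equilibrium: 136.6 − 0.15Q = 16 + 0.25Q → Q* = 301.5, P* = 91.375.
At Q = 147: demand price = 136.6 − 0.15·147 = 114.55; supply price = 16 + 0.25·147 = 52.75.
ΔQ = 301.5 − 147 = 154.5; wedge = 114.55 − 52.75 = 61.8.
The triangle = ½ × 154.5 × 61.8 = 4774.05.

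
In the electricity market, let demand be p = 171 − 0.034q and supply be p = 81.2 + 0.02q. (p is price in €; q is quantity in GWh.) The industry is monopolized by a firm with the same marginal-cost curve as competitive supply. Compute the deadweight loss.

€11146.06

Competitive equilibrium: 171 − 0.034q = 81.2 + 0.02q → q* = 1662.96296, p* = 114.45926.
Marginal revenue: MR = 171 − 0.068q. Set MR = MC: 171 − 0.068q = 81.2 + 0.02q → q_m = 1020.45455.
Price p_m = 171 − 0.034·1020.45455 = 136.30455; MC(q_m) = 81.2 + 0.02·1020.45455 = 101.60909.
Competitive q* = 1662.96296, so Δq = 642.50841; wedge = 136.30455 − 101.60909 = 34.69546.
DWL = ½ × 642.50841 × 34.69546 = €11146.06.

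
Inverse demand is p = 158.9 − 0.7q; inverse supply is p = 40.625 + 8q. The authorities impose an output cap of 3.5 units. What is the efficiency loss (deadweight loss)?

443.29

Competitive equilibrium: 158.9 − 0.7q = 40.625 + 8q → q* = 13.5948, p* = 149.3836.
At q = 3.5: demand price = 158.9 − 0.7·3.5 = 156.45; supply price = 40.625 + 8·3.5 = 68.625.
Δq = 13.5948 − 3.5 = 10.0948; wedge = 156.45 − 68.625 = 87.825.
Welfare loss = ½ × 10.0948 × 87.825 = 443.29.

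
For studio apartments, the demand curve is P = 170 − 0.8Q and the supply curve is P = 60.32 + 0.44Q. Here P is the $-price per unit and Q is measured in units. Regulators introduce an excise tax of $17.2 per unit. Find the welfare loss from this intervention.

Competitive equilibrium: 170 − 0.8Q = 60.32 + 0.44Q → Q* = 88.4516, P* = 99.2387.
With the tax, the buyer price exceeds the seller price by 17.2: (170 − 0.8Q) − (60.32 + 0.44Q) = 17.2 → Q' = 74.5806.
ΔQ = 88.4516 − 74.5806 = 13.871; the wedge equals the tax, 17.2.
Deadweight loss = ½ × 13.871 × 17.2 = $119.29.

$119.29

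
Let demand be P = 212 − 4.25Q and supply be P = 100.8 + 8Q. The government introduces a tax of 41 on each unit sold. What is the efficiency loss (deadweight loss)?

68.61

Competitive equilibrium: 212 − 4.25Q = 100.8 + 8Q → Q* = 9.0776, P* = 173.4204.
With the tax, the buyer price exceeds the seller price by 41: (212 − 4.25Q) − (100.8 + 8Q) = 41 → Q' = 5.7306.
ΔQ = 9.0776 − 5.7306 = 3.347; the wedge equals the tax, 41.
Welfare loss = ½ × 3.347 × 41 = 68.61.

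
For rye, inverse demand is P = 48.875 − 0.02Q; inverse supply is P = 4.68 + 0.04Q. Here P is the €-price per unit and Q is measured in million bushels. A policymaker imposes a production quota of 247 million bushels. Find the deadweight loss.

Competitive equilibrium: 48.875 − 0.02Q = 4.68 + 0.04Q → Q* = 736.58333, P* = 34.14333.
At Q = 247: demand price = 48.875 − 0.02·247 = 43.935; supply price = 4.68 + 0.04·247 = 14.56.
ΔQ = 736.58333 − 247 = 489.58333; wedge = 43.935 − 14.56 = 29.375.
Deadweight loss = ½ × 489.58333 × 29.375 = €7190.76 million.

€7190.76 million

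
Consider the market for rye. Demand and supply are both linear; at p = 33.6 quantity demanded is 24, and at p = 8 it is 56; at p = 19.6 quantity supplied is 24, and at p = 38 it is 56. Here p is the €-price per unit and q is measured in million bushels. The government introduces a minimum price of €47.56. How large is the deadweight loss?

Demand slope = (8 − 33.6)/(56 − 24) = −0.8, so p = 52.8 − 0.8q.
Supply slope = (38 − 19.6)/(56 − 24) = 0.575, so p = 5.8 + 0.575q.
Competitive equilibrium: 52.8 − 0.8q = 5.8 + 0.575q → q* = 34.1818, p* = 25.4545.
At the floor p = 47.56, quantity demanded = (52.8 − 47.56)/0.8 = 6.55.
Sellers' marginal cost at q' = 6.55: 5.8 + 0.575·6.55 = 9.5663.
Δq = 34.1818 − 6.55 = 27.6318; wedge = 47.56 − 9.5663 = 37.9937.
The triangle = ½ × 27.6318 × 37.9937 = €524.92 million.

€524.92 million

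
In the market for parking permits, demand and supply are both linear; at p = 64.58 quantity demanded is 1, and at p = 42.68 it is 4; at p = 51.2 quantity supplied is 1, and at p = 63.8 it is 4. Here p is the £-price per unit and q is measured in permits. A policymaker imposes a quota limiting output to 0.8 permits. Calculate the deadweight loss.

£10.69

Demand slope = (42.68 − 64.58)/(4 − 1) = −7.3, so p = 71.88 − 7.3q.
Supply slope = (63.8 − 51.2)/(4 − 1) = 4.2, so p = 47 + 4.2q.
Competitive equilibrium: 71.88 − 7.3q = 47 + 4.2q → q* = 2.1635, p* = 56.0866.
At q = 0.8: demand price = 71.88 − 7.3·0.8 = 66.04; supply price = 47 + 4.2·0.8 = 50.36.
Δq = 2.1635 − 0.8 = 1.3635; wedge = 66.04 − 50.36 = 15.68.
Deadweight loss = ½ × 1.3635 × 15.68 = £10.69.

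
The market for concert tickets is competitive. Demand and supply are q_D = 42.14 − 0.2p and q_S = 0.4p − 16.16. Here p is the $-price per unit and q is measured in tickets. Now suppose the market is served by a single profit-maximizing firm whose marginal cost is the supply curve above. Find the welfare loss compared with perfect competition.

$309.36

In inverse form: demand p = 210.7 − 5q, supply p = 40.4 + 2.5q.
Competitive equilibrium: 210.7 − 5q = 40.4 + 2.5q → q* = 22.7067, p* = 97.1667.
Marginal revenue: MR = 210.7 − 10q. Set MR = MC: 210.7 − 10q = 40.4 + 2.5q → q_m = 13.624.
Price p_m = 210.7 − 5·13.624 = 142.58; MC(q_m) = 40.4 + 2.5·13.624 = 74.46.
Competitive q* = 22.7067, so Δq = 9.0827; wedge = 142.58 − 74.46 = 68.12.
Welfare loss = ½ × 9.0827 × 68.12 = $309.36.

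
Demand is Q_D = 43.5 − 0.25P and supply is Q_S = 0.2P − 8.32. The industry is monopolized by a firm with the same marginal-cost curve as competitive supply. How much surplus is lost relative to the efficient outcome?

92.20

In inverse form: demand P = 174 − 4Q, supply P = 41.6 + 5Q.
Competitive equilibrium: 174 − 4Q = 41.6 + 5Q → Q* = 14.7111, P* = 115.1556.
Marginal revenue: MR = 174 − 8Q. Set MR = MC: 174 − 8Q = 41.6 + 5Q → Q_m = 10.1846.
Price P_m = 174 − 4·10.1846 = 133.2616; MC(Q_m) = 41.6 + 5·10.1846 = 92.523.
Competitive Q* = 14.7111, so ΔQ = 4.5265; wedge = 133.2616 − 92.523 = 40.7386.
The triangle = ½ × 4.5265 × 40.7386 = 92.20.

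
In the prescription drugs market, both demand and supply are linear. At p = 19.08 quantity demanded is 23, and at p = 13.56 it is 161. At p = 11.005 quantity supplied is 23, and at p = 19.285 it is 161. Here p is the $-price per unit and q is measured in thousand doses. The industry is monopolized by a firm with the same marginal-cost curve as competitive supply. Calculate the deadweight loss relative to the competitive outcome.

$43.93 thousand

Demand slope = (13.56 − 19.08)/(161 − 23) = −0.04, so p = 20 − 0.04q.
Supply slope = (19.285 − 11.005)/(161 − 23) = 0.06, so p = 9.625 + 0.06q.
Competitive equilibrium: 20 − 0.04q = 9.625 + 0.06q → q* = 103.75, p* = 15.85.
Marginal revenue: MR = 20 − 0.08q. Set MR = MC: 20 − 0.08q = 9.625 + 0.06q → q_m = 74.10714.
Price p_m = 20 − 0.04·74.10714 = 17.03571; MC(q_m) = 9.625 + 0.06·74.10714 = 14.07143.
Competitive q* = 103.75, so Δq = 29.64286; wedge = 17.03571 − 14.07143 = 2.96428.
The triangle = ½ × 29.64286 × 2.96428 = $43.93 thousand.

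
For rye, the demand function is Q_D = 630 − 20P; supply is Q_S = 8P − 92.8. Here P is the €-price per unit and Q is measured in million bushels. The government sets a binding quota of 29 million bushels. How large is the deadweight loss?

In inverse form: demand P = 31.5 − 0.05Q, supply P = 11.6 + 0.125Q.
Competitive equilibrium: 31.5 − 0.05Q = 11.6 + 0.125Q → Q* = 113.7143, P* = 25.8143.
At Q = 29: demand price = 31.5 − 0.05·29 = 30.05; supply price = 11.6 + 0.125·29 = 15.225.
ΔQ = 113.7143 − 29 = 84.7143; wedge = 30.05 − 15.225 = 14.825.
DWL = ½ × 84.7143 × 14.825 = €627.94 million.

€627.94 million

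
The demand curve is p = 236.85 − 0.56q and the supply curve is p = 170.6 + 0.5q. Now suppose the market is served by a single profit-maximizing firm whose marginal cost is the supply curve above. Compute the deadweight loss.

Competitive equilibrium: 236.85 − 0.56q = 170.6 + 0.5q → q* = 62.5, p* = 201.85.
Marginal revenue: MR = 236.85 − 1.12q. Set MR = MC: 236.85 − 1.12q = 170.6 + 0.5q → q_m = 40.8951.
Price p_m = 236.85 − 0.56·40.8951 = 213.9487; MC(q_m) = 170.6 + 0.5·40.8951 = 191.0476.
Competitive q* = 62.5, so Δq = 21.6049; wedge = 213.9487 − 191.0476 = 22.9011.
Deadweight loss = ½ × 21.6049 × 22.9011 = 247.39.

247.39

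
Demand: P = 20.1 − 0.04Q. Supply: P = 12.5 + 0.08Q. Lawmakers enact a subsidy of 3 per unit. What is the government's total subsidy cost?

Competitive equilibrium: 20.1 − 0.04Q = 12.5 + 0.08Q → Q* = 63.3333, P* = 17.5667.
The subsidy lowers effective supply by 3: P = 9.5 + 0.08Q.
New quantity: 20.1 − 0.04Q = 9.5 + 0.08Q → Q' = 88.3333.
Total subsidy cost = 3 × 88.3333 = 265.

265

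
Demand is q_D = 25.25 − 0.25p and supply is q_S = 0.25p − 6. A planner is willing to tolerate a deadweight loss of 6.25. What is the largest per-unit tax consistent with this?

In inverse form: demand p = 101 − 4q, supply p = 24 + 4q.
Competitive equilibrium: 101 − 4q = 24 + 4q → q* = 9.625, p* = 62.5.
A tax t gives Δq = t/8 and wedge t, so DWL = t²/16.
t²/16 = 6.25 → t² = 100 → t = 10.

10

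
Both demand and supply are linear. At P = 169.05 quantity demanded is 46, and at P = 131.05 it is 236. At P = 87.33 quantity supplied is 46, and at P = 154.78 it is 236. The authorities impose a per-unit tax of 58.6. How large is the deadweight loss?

Demand slope = (131.05 − 169.05)/(236 − 46) = −0.2, so P = 178.25 − 0.2Q.
Supply slope = (154.78 − 87.33)/(236 − 46) = 0.355, so P = 71 + 0.355Q.
Competitive equilibrium: 178.25 − 0.2Q = 71 + 0.355Q → Q* = 193.2432, P* = 139.6014.
With the tax, the buyer price exceeds the seller price by 58.6: (178.25 − 0.2Q) − (71 + 0.355Q) = 58.6 → Q' = 87.6577.
ΔQ = 193.2432 − 87.6577 = 105.5855; the wedge equals the tax, 58.6.
DWL = ½ × 105.5855 × 58.6 = 3093.66.

3093.66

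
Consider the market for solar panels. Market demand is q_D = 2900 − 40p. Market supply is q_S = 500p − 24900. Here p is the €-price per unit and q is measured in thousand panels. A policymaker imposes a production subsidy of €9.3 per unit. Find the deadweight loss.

In inverse form: demand p = 72.5 − 0.025q, supply p = 49.8 + 0.002q.
Competitive equilibrium: 72.5 − 0.025q = 49.8 + 0.002q → q* = 840.7407, p* = 51.4815.
The subsidy lowers effective supply by 9.3: p = 40.5 + 0.002q.
New quantity: 72.5 − 0.025q = 40.5 + 0.002q → q' = 1185.1852.
Overproduction Δq = 1185.1852 − 840.7407 = 344.4445; wedge = subsidy = 9.3.
The triangle = ½ × 344.4445 × 9.3 = €1601.67 thousand.

€1601.67 thousand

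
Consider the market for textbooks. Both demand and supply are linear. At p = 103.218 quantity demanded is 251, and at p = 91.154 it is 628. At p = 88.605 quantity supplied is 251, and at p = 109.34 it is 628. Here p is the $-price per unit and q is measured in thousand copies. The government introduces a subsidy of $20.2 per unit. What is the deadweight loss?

Demand slope = (91.154 − 103.218)/(628 − 251) = −0.032, so p = 111.25 − 0.032q.
Supply slope = (109.34 − 88.605)/(628 − 251) = 0.055, so p = 74.8 + 0.055q.
Competitive equilibrium: 111.25 − 0.032q = 74.8 + 0.055q → q* = 418.9655, p* = 97.8431.
The subsidy lowers effective supply by 20.2: p = 54.6 + 0.055q.
New quantity: 111.25 − 0.032q = 54.6 + 0.055q → q' = 651.1494.
Overproduction Δq = 651.1494 − 418.9655 = 232.1839; wedge = subsidy = 20.2.
Deadweight loss = ½ × 232.1839 × 20.2 = $2345.06 thousand.

$2345.06 thousand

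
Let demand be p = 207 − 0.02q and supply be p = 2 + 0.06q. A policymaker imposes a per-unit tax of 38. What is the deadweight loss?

Competitive equilibrium: 207 − 0.02q = 2 + 0.06q → q* = 2562.5, p* = 155.75.
With the tax, the buyer price exceeds the seller price by 38: (207 − 0.02q) − (2 + 0.06q) = 38 → q' = 2087.5.
Δq = 2562.5 − 2087.5 = 475; the wedge equals the tax, 38.
The triangle = ½ × 475 × 38 = 9025.

9025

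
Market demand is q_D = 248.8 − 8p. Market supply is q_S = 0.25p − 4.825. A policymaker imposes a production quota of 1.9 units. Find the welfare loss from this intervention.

1.90

In inverse form: demand p = 31.1 − 0.125q, supply p = 19.3 + 4q.
Competitive equilibrium: 31.1 − 0.125q = 19.3 + 4q → q* = 2.8606, p* = 30.7424.
At q = 1.9: demand price = 31.1 − 0.125·1.9 = 30.8625; supply price = 19.3 + 4·1.9 = 26.9.
Δq = 2.8606 − 1.9 = 0.9606; wedge = 30.8625 − 26.9 = 3.9625.
Deadweight loss = ½ × 0.9606 × 3.9625 = 1.90.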